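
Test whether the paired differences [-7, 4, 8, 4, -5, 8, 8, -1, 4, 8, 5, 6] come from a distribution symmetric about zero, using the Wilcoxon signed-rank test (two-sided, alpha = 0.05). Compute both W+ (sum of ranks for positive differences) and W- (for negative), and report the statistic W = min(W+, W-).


Step 1: Drop any zero differences (none here) and take |d_i|.
|d| = [7, 4, 8, 4, 5, 8, 8, 1, 4, 8, 5, 6]
Step 2: Midrank |d_i| (ties get averaged ranks).
ranks: |7|->8, |4|->3, |8|->10.5, |4|->3, |5|->5.5, |8|->10.5, |8|->10.5, |1|->1, |4|->3, |8|->10.5, |5|->5.5, |6|->7
Step 3: Attach original signs; sum ranks with positive sign and with negative sign.
W+ = 3 + 10.5 + 3 + 10.5 + 10.5 + 3 + 10.5 + 5.5 + 7 = 63.5
W- = 8 + 5.5 + 1 = 14.5
(Check: W+ + W- = 78 should equal n(n+1)/2 = 78.)
Step 4: Test statistic W = min(W+, W-) = 14.5.
Step 5: Ties in |d|, so use the tie-corrected normal approximation.
        E[W] = n(n+1)/4 = 12*13/4 = 39.
        Tie groups: |d|=4 (t=3), |d|=5 (t=2), |d|=8 (t=4); sum(t^3 - t) = 90.
        Var[W] = n(n+1)(2n+1)/24 - sum(t^3-t)/48 = 3900/24 - 90/48 = 160.625.
        z = (W - E[W]) / sqrt(Var[W]) = (14.5 - 39) / 12.6738 = -1.9331.
        Two-sided p = 2*Phi(z) = 0.053221.
Step 6: alpha = 0.05. fail to reject H0.

W+ = 63.5, W- = 14.5, W = min = 14.5, p = 0.053221, fail to reject H0.


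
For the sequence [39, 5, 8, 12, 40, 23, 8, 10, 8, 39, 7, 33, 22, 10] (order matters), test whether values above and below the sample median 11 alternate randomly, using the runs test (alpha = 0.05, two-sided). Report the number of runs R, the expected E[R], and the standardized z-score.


Step 1: Compute median = 11; label A = above, B = below.
Labels in order: ABBAAABBBABAAB  (n_A = 7, n_B = 7)
Step 2: Count runs R = 8.
Step 3: Under H0 (random ordering), E[R] = 2*n_A*n_B/(n_A+n_B) + 1 = 2*7*7/14 + 1 = 8.0000.
        Var[R] = 2*n_A*n_B*(2*n_A*n_B - n_A - n_B) / ((n_A+n_B)^2 * (n_A+n_B-1)) = 8232/2548 = 3.2308.
        SD[R] = 1.7974.
Step 4: R = E[R], so z = 0 with no continuity correction.
Step 5: Two-sided p-value via normal approximation = 2*(1 - Phi(|z|)) = 1.000000.
Step 6: alpha = 0.05. fail to reject H0.

R = 8, z = 0.0000, p = 1.000000, fail to reject H0.


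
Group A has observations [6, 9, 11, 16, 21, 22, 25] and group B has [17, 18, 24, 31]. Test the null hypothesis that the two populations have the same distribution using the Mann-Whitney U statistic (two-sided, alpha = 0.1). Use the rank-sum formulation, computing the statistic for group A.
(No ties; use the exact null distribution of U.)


Step 1: Combine and sort all 11 observations; assign midranks.
sorted (value, group): (6,X), (9,X), (11,X), (16,X), (17,Y), (18,Y), (21,X), (22,X), (24,Y), (25,X), (31,Y)
ranks: 6->1, 9->2, 11->3, 16->4, 17->5, 18->6, 21->7, 22->8, 24->9, 25->10, 31->11
Step 2: Rank sum for X: R1 = 1 + 2 + 3 + 4 + 7 + 8 + 10 = 35.
Step 3: U_X = R1 - n1(n1+1)/2 = 35 - 7*8/2 = 35 - 28 = 7.
       U_Y = n1*n2 - U_X = 28 - 7 = 21.
Step 4: No ties, so the exact null distribution of U (based on enumerating the C(11,7) = 330 equally likely rank assignments) gives the two-sided p-value.
Step 5: p-value = 0.230303; compare to alpha = 0.1. fail to reject H0.

U_X = 7, p = 0.230303, fail to reject H0 at alpha = 0.1.


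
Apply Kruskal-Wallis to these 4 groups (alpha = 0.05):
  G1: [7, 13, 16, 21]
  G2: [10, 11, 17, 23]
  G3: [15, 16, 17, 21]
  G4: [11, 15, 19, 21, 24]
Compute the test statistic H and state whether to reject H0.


Step 1: Combine all N = 17 observations and assign midranks.
sorted (value, group, rank): (7,G1,1), (10,G2,2), (11,G2,3.5), (11,G4,3.5), (13,G1,5), (15,G3,6.5), (15,G4,6.5), (16,G1,8.5), (16,G3,8.5), (17,G2,10.5), (17,G3,10.5), (19,G4,12), (21,G1,14), (21,G3,14), (21,G4,14), (23,G2,16), (24,G4,17)
Step 2: Sum ranks within each group.
R_1 = 28.5 (n_1 = 4)
R_2 = 32 (n_2 = 4)
R_3 = 39.5 (n_3 = 4)
R_4 = 53 (n_4 = 5)
Step 3: H = 12/(N(N+1)) * sum(R_i^2/n_i) - 3(N+1)
     = 12/(17*18) * (28.5^2/4 + 32^2/4 + 39.5^2/4 + 53^2/5) - 3*18
     = 0.039216 * 1410.92 - 54
     = 1.330392.
Step 4: Ties present; correction factor C = 1 - 48/(17^3 - 17) = 0.990196. Corrected H = 1.330392 / 0.990196 = 1.343564.
Step 5: Under H0, H ~ chi^2(3); p-value = 0.718815.
Step 6: alpha = 0.05. fail to reject H0.

H = 1.3436, df = 3, p = 0.718815, fail to reject H0.


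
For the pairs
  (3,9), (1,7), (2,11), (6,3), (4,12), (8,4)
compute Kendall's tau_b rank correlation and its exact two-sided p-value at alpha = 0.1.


Step 1: Enumerate the 15 unordered pairs (i,j) with i<j and classify each by sign(x_j-x_i) * sign(y_j-y_i).
  (1,2):dx=-2,dy=-2->C; (1,3):dx=-1,dy=+2->D; (1,4):dx=+3,dy=-6->D; (1,5):dx=+1,dy=+3->C
  (1,6):dx=+5,dy=-5->D; (2,3):dx=+1,dy=+4->C; (2,4):dx=+5,dy=-4->D; (2,5):dx=+3,dy=+5->C
  (2,6):dx=+7,dy=-3->D; (3,4):dx=+4,dy=-8->D; (3,5):dx=+2,dy=+1->C; (3,6):dx=+6,dy=-7->D
  (4,5):dx=-2,dy=+9->D; (4,6):dx=+2,dy=+1->C; (5,6):dx=+4,dy=-8->D
Step 2: C = 6, D = 9, total pairs = 15.
Step 3: tau = (C - D)/(n(n-1)/2) = (6 - 9)/15 = -0.200000.
Step 4: Exact two-sided p-value (enumerate n! = 720 permutations of y under H0): p = 0.719444.
Step 5: alpha = 0.1. fail to reject H0.

tau_b = -0.2000 (C=6, D=9), p = 0.719444, fail to reject H0.


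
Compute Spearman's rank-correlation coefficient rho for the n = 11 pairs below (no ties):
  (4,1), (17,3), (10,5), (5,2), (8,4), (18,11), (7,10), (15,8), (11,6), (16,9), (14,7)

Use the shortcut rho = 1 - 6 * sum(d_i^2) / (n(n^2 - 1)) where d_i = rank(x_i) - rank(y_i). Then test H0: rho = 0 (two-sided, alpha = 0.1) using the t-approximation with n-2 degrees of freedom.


Step 1: Rank x and y separately (midranks; no ties here).
rank(x): 4->1, 17->10, 10->5, 5->2, 8->4, 18->11, 7->3, 15->8, 11->6, 16->9, 14->7
rank(y): 1->1, 3->3, 5->5, 2->2, 4->4, 11->11, 10->10, 8->8, 6->6, 9->9, 7->7
Step 2: d_i = R_x(i) - R_y(i); compute d_i^2.
  (1-1)^2=0, (10-3)^2=49, (5-5)^2=0, (2-2)^2=0, (4-4)^2=0, (11-11)^2=0, (3-10)^2=49, (8-8)^2=0, (6-6)^2=0, (9-9)^2=0, (7-7)^2=0
sum(d^2) = 98.
Step 3: rho = 1 - 6*98 / (11*(11^2 - 1)) = 1 - 588/1320 = 0.554545.
Step 4: Under H0, t = rho * sqrt((n-2)/(1-rho^2)) = 1.9992 ~ t(9).
Step 5: Two-sided p-value from the t-distribution with 9 df = 0.076652.
Step 6: alpha = 0.1. reject H0.

rho = 0.5545, p = 0.076652, reject H0 at alpha = 0.1.


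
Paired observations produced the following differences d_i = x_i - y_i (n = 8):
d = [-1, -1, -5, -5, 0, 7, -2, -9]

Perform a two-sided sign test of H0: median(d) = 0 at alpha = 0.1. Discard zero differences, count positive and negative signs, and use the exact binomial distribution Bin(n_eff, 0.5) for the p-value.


Step 1: Discard zero differences. Original n = 8; n_eff = number of nonzero differences = 7.
Nonzero differences (with sign): -1, -1, -5, -5, +7, -2, -9
Step 2: Count signs: positive = 1, negative = 6.
Step 3: Under H0: P(positive) = 0.5, so the number of positives S ~ Bin(7, 0.5).
Step 4: Two-sided exact p-value = sum of Bin(7,0.5) probabilities at or below the observed probability = 0.125000.
Step 5: alpha = 0.1. fail to reject H0.

n_eff = 7, pos = 1, neg = 6, p = 0.125000, fail to reject H0.


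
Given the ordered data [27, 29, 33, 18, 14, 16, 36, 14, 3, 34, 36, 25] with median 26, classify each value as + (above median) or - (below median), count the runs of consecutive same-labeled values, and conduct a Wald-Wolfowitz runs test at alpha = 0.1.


Step 1: Compute median = 26; label A = above, B = below.
Labels in order: AAABBBABBAAB  (n_A = 6, n_B = 6)
Step 2: Count runs R = 6.
Step 3: Under H0 (random ordering), E[R] = 2*n_A*n_B/(n_A+n_B) + 1 = 2*6*6/12 + 1 = 7.0000.
        Var[R] = 2*n_A*n_B*(2*n_A*n_B - n_A - n_B) / ((n_A+n_B)^2 * (n_A+n_B-1)) = 4320/1584 = 2.7273.
        SD[R] = 1.6514.
Step 4: Continuity-corrected z = (R + 0.5 - E[R]) / SD[R] = (6 + 0.5 - 7.0000) / 1.6514 = -0.3028.
Step 5: Two-sided p-value via normal approximation = 2*(1 - Phi(|z|)) = 0.762069.
Step 6: alpha = 0.1. fail to reject H0.

R = 6, z = -0.3028, p = 0.762069, fail to reject H0.


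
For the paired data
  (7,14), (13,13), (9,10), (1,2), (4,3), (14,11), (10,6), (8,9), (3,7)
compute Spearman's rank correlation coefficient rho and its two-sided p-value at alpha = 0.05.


Step 1: Rank x and y separately (midranks; no ties here).
rank(x): 7->4, 13->8, 9->6, 1->1, 4->3, 14->9, 10->7, 8->5, 3->2
rank(y): 14->9, 13->8, 10->6, 2->1, 3->2, 11->7, 6->3, 9->5, 7->4
Step 2: d_i = R_x(i) - R_y(i); compute d_i^2.
  (4-9)^2=25, (8-8)^2=0, (6-6)^2=0, (1-1)^2=0, (3-2)^2=1, (9-7)^2=4, (7-3)^2=16, (5-5)^2=0, (2-4)^2=4
sum(d^2) = 50.
Step 3: rho = 1 - 6*50 / (9*(9^2 - 1)) = 1 - 300/720 = 0.583333.
Step 4: Under H0, t = rho * sqrt((n-2)/(1-rho^2)) = 1.9001 ~ t(7).
Step 5: Two-sided p-value from the t-distribution with 7 df = 0.099186.
Step 6: alpha = 0.05. fail to reject H0.

rho = 0.5833, p = 0.099186, fail to reject H0 at alpha = 0.05.


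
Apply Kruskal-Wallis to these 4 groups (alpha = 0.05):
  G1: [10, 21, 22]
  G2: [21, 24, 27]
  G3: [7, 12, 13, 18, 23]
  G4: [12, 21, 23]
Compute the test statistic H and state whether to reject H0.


Step 1: Combine all N = 14 observations and assign midranks.
sorted (value, group, rank): (7,G3,1), (10,G1,2), (12,G3,3.5), (12,G4,3.5), (13,G3,5), (18,G3,6), (21,G1,8), (21,G2,8), (21,G4,8), (22,G1,10), (23,G3,11.5), (23,G4,11.5), (24,G2,13), (27,G2,14)
Step 2: Sum ranks within each group.
R_1 = 20 (n_1 = 3)
R_2 = 35 (n_2 = 3)
R_3 = 27 (n_3 = 5)
R_4 = 23 (n_4 = 3)
Step 3: H = 12/(N(N+1)) * sum(R_i^2/n_i) - 3(N+1)
     = 12/(14*15) * (20^2/3 + 35^2/3 + 27^2/5 + 23^2/3) - 3*15
     = 0.057143 * 863.8 - 45
     = 4.360000.
Step 4: Ties present; correction factor C = 1 - 36/(14^3 - 14) = 0.986813. Corrected H = 4.360000 / 0.986813 = 4.418263.
Step 5: Under H0, H ~ chi^2(3); p-value = 0.219698.
Step 6: alpha = 0.05. fail to reject H0.

H = 4.4183, df = 3, p = 0.219698, fail to reject H0.


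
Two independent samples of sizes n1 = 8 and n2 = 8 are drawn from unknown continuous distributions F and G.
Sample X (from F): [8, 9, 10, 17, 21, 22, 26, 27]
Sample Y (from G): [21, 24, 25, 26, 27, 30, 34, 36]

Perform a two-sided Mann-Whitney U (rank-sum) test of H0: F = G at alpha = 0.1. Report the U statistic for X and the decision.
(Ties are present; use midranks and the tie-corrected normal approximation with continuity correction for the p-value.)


Step 1: Combine and sort all 16 observations; assign midranks.
sorted (value, group): (8,X), (9,X), (10,X), (17,X), (21,X), (21,Y), (22,X), (24,Y), (25,Y), (26,X), (26,Y), (27,X), (27,Y), (30,Y), (34,Y), (36,Y)
ranks: 8->1, 9->2, 10->3, 17->4, 21->5.5, 21->5.5, 22->7, 24->8, 25->9, 26->10.5, 26->10.5, 27->12.5, 27->12.5, 30->14, 34->15, 36->16
Step 2: Rank sum for X: R1 = 1 + 2 + 3 + 4 + 5.5 + 7 + 10.5 + 12.5 = 45.5.
Step 3: U_X = R1 - n1(n1+1)/2 = 45.5 - 8*9/2 = 45.5 - 36 = 9.5.
       U_Y = n1*n2 - U_X = 64 - 9.5 = 54.5.
Step 4: Ties are present, so use the tie-corrected normal approximation (with continuity correction) for the p-value.
Step 5: p-value = 0.020581; compare to alpha = 0.1. reject H0.

U_X = 9.5, p = 0.020581, reject H0 at alpha = 0.1.


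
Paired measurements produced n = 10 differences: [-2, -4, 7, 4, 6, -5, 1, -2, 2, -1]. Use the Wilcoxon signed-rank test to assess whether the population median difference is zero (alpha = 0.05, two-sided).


Step 1: Drop any zero differences (none here) and take |d_i|.
|d| = [2, 4, 7, 4, 6, 5, 1, 2, 2, 1]
Step 2: Midrank |d_i| (ties get averaged ranks).
ranks: |2|->4, |4|->6.5, |7|->10, |4|->6.5, |6|->9, |5|->8, |1|->1.5, |2|->4, |2|->4, |1|->1.5
Step 3: Attach original signs; sum ranks with positive sign and with negative sign.
W+ = 10 + 6.5 + 9 + 1.5 + 4 = 31
W- = 4 + 6.5 + 8 + 4 + 1.5 = 24
(Check: W+ + W- = 55 should equal n(n+1)/2 = 55.)
Step 4: Test statistic W = min(W+, W-) = 24.
Step 5: Ties in |d|, so use the tie-corrected normal approximation.
        E[W] = n(n+1)/4 = 10*11/4 = 27.5.
        Tie groups: |d|=1 (t=2), |d|=2 (t=3), |d|=4 (t=2); sum(t^3 - t) = 36.
        Var[W] = n(n+1)(2n+1)/24 - sum(t^3-t)/48 = 2310/24 - 36/48 = 95.5.
        z = (W - E[W]) / sqrt(Var[W]) = (24 - 27.5) / 9.7724 = -0.3582.
        Two-sided p = 2*Phi(z) = 0.720230.
Step 6: alpha = 0.05. fail to reject H0.

W+ = 31, W- = 24, W = min = 24, p = 0.720230, fail to reject H0.


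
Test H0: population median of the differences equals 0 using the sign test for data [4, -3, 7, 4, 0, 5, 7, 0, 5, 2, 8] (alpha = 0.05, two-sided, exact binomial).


Step 1: Discard zero differences. Original n = 11; n_eff = number of nonzero differences = 9.
Nonzero differences (with sign): +4, -3, +7, +4, +5, +7, +5, +2, +8
Step 2: Count signs: positive = 8, negative = 1.
Step 3: Under H0: P(positive) = 0.5, so the number of positives S ~ Bin(9, 0.5).
Step 4: Two-sided exact p-value = sum of Bin(9,0.5) probabilities at or below the observed probability = 0.039062.
Step 5: alpha = 0.05. reject H0.

n_eff = 9, pos = 8, neg = 1, p = 0.039062, reject H0.


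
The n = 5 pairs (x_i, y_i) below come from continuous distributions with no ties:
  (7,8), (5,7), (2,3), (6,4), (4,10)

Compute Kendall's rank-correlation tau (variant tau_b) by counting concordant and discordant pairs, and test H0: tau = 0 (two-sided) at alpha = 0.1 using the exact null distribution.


Step 1: Enumerate the 10 unordered pairs (i,j) with i<j and classify each by sign(x_j-x_i) * sign(y_j-y_i).
  (1,2):dx=-2,dy=-1->C; (1,3):dx=-5,dy=-5->C; (1,4):dx=-1,dy=-4->C; (1,5):dx=-3,dy=+2->D
  (2,3):dx=-3,dy=-4->C; (2,4):dx=+1,dy=-3->D; (2,5):dx=-1,dy=+3->D; (3,4):dx=+4,dy=+1->C
  (3,5):dx=+2,dy=+7->C; (4,5):dx=-2,dy=+6->D
Step 2: C = 6, D = 4, total pairs = 10.
Step 3: tau = (C - D)/(n(n-1)/2) = (6 - 4)/10 = 0.200000.
Step 4: Exact two-sided p-value (enumerate n! = 120 permutations of y under H0): p = 0.816667.
Step 5: alpha = 0.1. fail to reject H0.

tau_b = 0.2000 (C=6, D=4), p = 0.816667, fail to reject H0.


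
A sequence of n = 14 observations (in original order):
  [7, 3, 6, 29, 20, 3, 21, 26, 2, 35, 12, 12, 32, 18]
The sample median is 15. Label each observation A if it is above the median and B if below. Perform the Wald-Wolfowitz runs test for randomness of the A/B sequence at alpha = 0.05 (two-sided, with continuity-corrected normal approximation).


Step 1: Compute median = 15; label A = above, B = below.
Labels in order: BBBAABAABABBAA  (n_A = 7, n_B = 7)
Step 2: Count runs R = 8.
Step 3: Under H0 (random ordering), E[R] = 2*n_A*n_B/(n_A+n_B) + 1 = 2*7*7/14 + 1 = 8.0000.
        Var[R] = 2*n_A*n_B*(2*n_A*n_B - n_A - n_B) / ((n_A+n_B)^2 * (n_A+n_B-1)) = 8232/2548 = 3.2308.
        SD[R] = 1.7974.
Step 4: R = E[R], so z = 0 with no continuity correction.
Step 5: Two-sided p-value via normal approximation = 2*(1 - Phi(|z|)) = 1.000000.
Step 6: alpha = 0.05. fail to reject H0.

R = 8, z = 0.0000, p = 1.000000, fail to reject H0.


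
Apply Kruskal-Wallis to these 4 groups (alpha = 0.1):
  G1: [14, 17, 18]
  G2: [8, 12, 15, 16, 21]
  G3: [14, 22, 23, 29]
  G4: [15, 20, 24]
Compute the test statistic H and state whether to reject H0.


Step 1: Combine all N = 15 observations and assign midranks.
sorted (value, group, rank): (8,G2,1), (12,G2,2), (14,G1,3.5), (14,G3,3.5), (15,G2,5.5), (15,G4,5.5), (16,G2,7), (17,G1,8), (18,G1,9), (20,G4,10), (21,G2,11), (22,G3,12), (23,G3,13), (24,G4,14), (29,G3,15)
Step 2: Sum ranks within each group.
R_1 = 20.5 (n_1 = 3)
R_2 = 26.5 (n_2 = 5)
R_3 = 43.5 (n_3 = 4)
R_4 = 29.5 (n_4 = 3)
Step 3: H = 12/(N(N+1)) * sum(R_i^2/n_i) - 3(N+1)
     = 12/(15*16) * (20.5^2/3 + 26.5^2/5 + 43.5^2/4 + 29.5^2/3) - 3*16
     = 0.050000 * 1043.68 - 48
     = 4.183958.
Step 4: Ties present; correction factor C = 1 - 12/(15^3 - 15) = 0.996429. Corrected H = 4.183958 / 0.996429 = 4.198955.
Step 5: Under H0, H ~ chi^2(3); p-value = 0.240767.
Step 6: alpha = 0.1. fail to reject H0.

H = 4.1990, df = 3, p = 0.240767, fail to reject H0.


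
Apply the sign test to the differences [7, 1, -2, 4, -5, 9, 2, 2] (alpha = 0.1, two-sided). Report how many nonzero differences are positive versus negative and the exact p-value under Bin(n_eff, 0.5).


Step 1: Discard zero differences. Original n = 8; n_eff = number of nonzero differences = 8.
Nonzero differences (with sign): +7, +1, -2, +4, -5, +9, +2, +2
Step 2: Count signs: positive = 6, negative = 2.
Step 3: Under H0: P(positive) = 0.5, so the number of positives S ~ Bin(8, 0.5).
Step 4: Two-sided exact p-value = sum of Bin(8,0.5) probabilities at or below the observed probability = 0.289062.
Step 5: alpha = 0.1. fail to reject H0.

n_eff = 8, pos = 6, neg = 2, p = 0.289062, fail to reject H0.


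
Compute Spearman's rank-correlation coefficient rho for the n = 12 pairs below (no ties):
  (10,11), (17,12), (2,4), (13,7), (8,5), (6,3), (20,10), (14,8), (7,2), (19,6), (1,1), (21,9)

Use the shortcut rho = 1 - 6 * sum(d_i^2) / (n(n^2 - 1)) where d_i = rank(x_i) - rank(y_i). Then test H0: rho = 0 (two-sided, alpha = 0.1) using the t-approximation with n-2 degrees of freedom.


Step 1: Rank x and y separately (midranks; no ties here).
rank(x): 10->6, 17->9, 2->2, 13->7, 8->5, 6->3, 20->11, 14->8, 7->4, 19->10, 1->1, 21->12
rank(y): 11->11, 12->12, 4->4, 7->7, 5->5, 3->3, 10->10, 8->8, 2->2, 6->6, 1->1, 9->9
Step 2: d_i = R_x(i) - R_y(i); compute d_i^2.
  (6-11)^2=25, (9-12)^2=9, (2-4)^2=4, (7-7)^2=0, (5-5)^2=0, (3-3)^2=0, (11-10)^2=1, (8-8)^2=0, (4-2)^2=4, (10-6)^2=16, (1-1)^2=0, (12-9)^2=9
sum(d^2) = 68.
Step 3: rho = 1 - 6*68 / (12*(12^2 - 1)) = 1 - 408/1716 = 0.762238.
Step 4: Under H0, t = rho * sqrt((n-2)/(1-rho^2)) = 3.7238 ~ t(10).
Step 5: Two-sided p-value from the t-distribution with 10 df = 0.003950.
Step 6: alpha = 0.1. reject H0.

rho = 0.7622, p = 0.003950, reject H0 at alpha = 0.1.


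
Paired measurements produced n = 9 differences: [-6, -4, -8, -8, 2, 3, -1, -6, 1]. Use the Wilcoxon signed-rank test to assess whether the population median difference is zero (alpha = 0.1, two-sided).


Step 1: Drop any zero differences (none here) and take |d_i|.
|d| = [6, 4, 8, 8, 2, 3, 1, 6, 1]
Step 2: Midrank |d_i| (ties get averaged ranks).
ranks: |6|->6.5, |4|->5, |8|->8.5, |8|->8.5, |2|->3, |3|->4, |1|->1.5, |6|->6.5, |1|->1.5
Step 3: Attach original signs; sum ranks with positive sign and with negative sign.
W+ = 3 + 4 + 1.5 = 8.5
W- = 6.5 + 5 + 8.5 + 8.5 + 1.5 + 6.5 = 36.5
(Check: W+ + W- = 45 should equal n(n+1)/2 = 45.)
Step 4: Test statistic W = min(W+, W-) = 8.5.
Step 5: Ties in |d|, so use the tie-corrected normal approximation.
        E[W] = n(n+1)/4 = 9*10/4 = 22.5.
        Tie groups: |d|=1 (t=2), |d|=6 (t=2), |d|=8 (t=2); sum(t^3 - t) = 18.
        Var[W] = n(n+1)(2n+1)/24 - sum(t^3-t)/48 = 1710/24 - 18/48 = 70.875.
        z = (W - E[W]) / sqrt(Var[W]) = (8.5 - 22.5) / 8.4187 = -1.6630.
        Two-sided p = 2*Phi(z) = 0.096321.
Step 6: alpha = 0.1. reject H0.

W+ = 8.5, W- = 36.5, W = min = 8.5, p = 0.096321, reject H0.


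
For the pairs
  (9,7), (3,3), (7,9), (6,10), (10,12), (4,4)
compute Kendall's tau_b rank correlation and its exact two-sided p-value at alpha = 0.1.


Step 1: Enumerate the 15 unordered pairs (i,j) with i<j and classify each by sign(x_j-x_i) * sign(y_j-y_i).
  (1,2):dx=-6,dy=-4->C; (1,3):dx=-2,dy=+2->D; (1,4):dx=-3,dy=+3->D; (1,5):dx=+1,dy=+5->C
  (1,6):dx=-5,dy=-3->C; (2,3):dx=+4,dy=+6->C; (2,4):dx=+3,dy=+7->C; (2,5):dx=+7,dy=+9->C
  (2,6):dx=+1,dy=+1->C; (3,4):dx=-1,dy=+1->D; (3,5):dx=+3,dy=+3->C; (3,6):dx=-3,dy=-5->C
  (4,5):dx=+4,dy=+2->C; (4,6):dx=-2,dy=-6->C; (5,6):dx=-6,dy=-8->C
Step 2: C = 12, D = 3, total pairs = 15.
Step 3: tau = (C - D)/(n(n-1)/2) = (12 - 3)/15 = 0.600000.
Step 4: Exact two-sided p-value (enumerate n! = 720 permutations of y under H0): p = 0.136111.
Step 5: alpha = 0.1. fail to reject H0.

tau_b = 0.6000 (C=12, D=3), p = 0.136111, fail to reject H0.


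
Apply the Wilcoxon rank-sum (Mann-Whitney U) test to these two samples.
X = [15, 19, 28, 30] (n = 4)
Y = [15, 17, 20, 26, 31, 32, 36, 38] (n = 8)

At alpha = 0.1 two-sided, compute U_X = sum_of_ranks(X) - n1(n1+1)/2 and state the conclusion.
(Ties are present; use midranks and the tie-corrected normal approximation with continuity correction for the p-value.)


Step 1: Combine and sort all 12 observations; assign midranks.
sorted (value, group): (15,X), (15,Y), (17,Y), (19,X), (20,Y), (26,Y), (28,X), (30,X), (31,Y), (32,Y), (36,Y), (38,Y)
ranks: 15->1.5, 15->1.5, 17->3, 19->4, 20->5, 26->6, 28->7, 30->8, 31->9, 32->10, 36->11, 38->12
Step 2: Rank sum for X: R1 = 1.5 + 4 + 7 + 8 = 20.5.
Step 3: U_X = R1 - n1(n1+1)/2 = 20.5 - 4*5/2 = 20.5 - 10 = 10.5.
       U_Y = n1*n2 - U_X = 32 - 10.5 = 21.5.
Step 4: Ties are present, so use the tie-corrected normal approximation (with continuity correction) for the p-value.
Step 5: p-value = 0.394938; compare to alpha = 0.1. fail to reject H0.

U_X = 10.5, p = 0.394938, fail to reject H0 at alpha = 0.1.


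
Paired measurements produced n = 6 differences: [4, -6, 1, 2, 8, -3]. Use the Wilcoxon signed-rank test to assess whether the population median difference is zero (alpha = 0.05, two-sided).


Step 1: Drop any zero differences (none here) and take |d_i|.
|d| = [4, 6, 1, 2, 8, 3]
Step 2: Midrank |d_i| (ties get averaged ranks).
ranks: |4|->4, |6|->5, |1|->1, |2|->2, |8|->6, |3|->3
Step 3: Attach original signs; sum ranks with positive sign and with negative sign.
W+ = 4 + 1 + 2 + 6 = 13
W- = 5 + 3 = 8
(Check: W+ + W- = 21 should equal n(n+1)/2 = 21.)
Step 4: Test statistic W = min(W+, W-) = 8.
Step 5: No ties, so the exact null distribution over the 2^6 = 64 sign assignments gives the two-sided p-value = 0.687500.
Step 6: alpha = 0.05. fail to reject H0.

W+ = 13, W- = 8, W = min = 8, p = 0.687500, fail to reject H0.


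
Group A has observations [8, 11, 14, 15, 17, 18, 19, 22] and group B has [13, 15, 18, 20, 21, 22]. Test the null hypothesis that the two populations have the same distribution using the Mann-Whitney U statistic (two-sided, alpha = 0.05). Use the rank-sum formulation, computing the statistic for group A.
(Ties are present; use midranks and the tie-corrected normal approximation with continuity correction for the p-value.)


Step 1: Combine and sort all 14 observations; assign midranks.
sorted (value, group): (8,X), (11,X), (13,Y), (14,X), (15,X), (15,Y), (17,X), (18,X), (18,Y), (19,X), (20,Y), (21,Y), (22,X), (22,Y)
ranks: 8->1, 11->2, 13->3, 14->4, 15->5.5, 15->5.5, 17->7, 18->8.5, 18->8.5, 19->10, 20->11, 21->12, 22->13.5, 22->13.5
Step 2: Rank sum for X: R1 = 1 + 2 + 4 + 5.5 + 7 + 8.5 + 10 + 13.5 = 51.5.
Step 3: U_X = R1 - n1(n1+1)/2 = 51.5 - 8*9/2 = 51.5 - 36 = 15.5.
       U_Y = n1*n2 - U_X = 48 - 15.5 = 32.5.
Step 4: Ties are present, so use the tie-corrected normal approximation (with continuity correction) for the p-value.
Step 5: p-value = 0.300101; compare to alpha = 0.05. fail to reject H0.

U_X = 15.5, p = 0.300101, fail to reject H0 at alpha = 0.05.


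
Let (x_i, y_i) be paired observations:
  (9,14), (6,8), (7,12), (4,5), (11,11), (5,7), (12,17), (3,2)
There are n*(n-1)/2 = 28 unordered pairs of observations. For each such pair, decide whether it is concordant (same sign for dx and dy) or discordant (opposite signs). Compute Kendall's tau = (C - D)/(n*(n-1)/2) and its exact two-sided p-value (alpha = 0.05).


Step 1: Enumerate the 28 unordered pairs (i,j) with i<j and classify each by sign(x_j-x_i) * sign(y_j-y_i).
  (1,2):dx=-3,dy=-6->C; (1,3):dx=-2,dy=-2->C; (1,4):dx=-5,dy=-9->C; (1,5):dx=+2,dy=-3->D
  (1,6):dx=-4,dy=-7->C; (1,7):dx=+3,dy=+3->C; (1,8):dx=-6,dy=-12->C; (2,3):dx=+1,dy=+4->C
  (2,4):dx=-2,dy=-3->C; (2,5):dx=+5,dy=+3->C; (2,6):dx=-1,dy=-1->C; (2,7):dx=+6,dy=+9->C
  (2,8):dx=-3,dy=-6->C; (3,4):dx=-3,dy=-7->C; (3,5):dx=+4,dy=-1->D; (3,6):dx=-2,dy=-5->C
  (3,7):dx=+5,dy=+5->C; (3,8):dx=-4,dy=-10->C; (4,5):dx=+7,dy=+6->C; (4,6):dx=+1,dy=+2->C
  (4,7):dx=+8,dy=+12->C; (4,8):dx=-1,dy=-3->C; (5,6):dx=-6,dy=-4->C; (5,7):dx=+1,dy=+6->C
  (5,8):dx=-8,dy=-9->C; (6,7):dx=+7,dy=+10->C; (6,8):dx=-2,dy=-5->C; (7,8):dx=-9,dy=-15->C
Step 2: C = 26, D = 2, total pairs = 28.
Step 3: tau = (C - D)/(n(n-1)/2) = (26 - 2)/28 = 0.857143.
Step 4: Exact two-sided p-value (enumerate n! = 40320 permutations of y under H0): p = 0.001736.
Step 5: alpha = 0.05. reject H0.

tau_b = 0.8571 (C=26, D=2), p = 0.001736, reject H0.


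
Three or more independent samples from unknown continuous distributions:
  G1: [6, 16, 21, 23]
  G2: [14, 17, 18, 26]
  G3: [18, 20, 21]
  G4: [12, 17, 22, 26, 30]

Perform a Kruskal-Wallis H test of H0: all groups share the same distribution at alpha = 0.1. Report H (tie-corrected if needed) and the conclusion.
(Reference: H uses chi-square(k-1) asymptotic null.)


Step 1: Combine all N = 16 observations and assign midranks.
sorted (value, group, rank): (6,G1,1), (12,G4,2), (14,G2,3), (16,G1,4), (17,G2,5.5), (17,G4,5.5), (18,G2,7.5), (18,G3,7.5), (20,G3,9), (21,G1,10.5), (21,G3,10.5), (22,G4,12), (23,G1,13), (26,G2,14.5), (26,G4,14.5), (30,G4,16)
Step 2: Sum ranks within each group.
R_1 = 28.5 (n_1 = 4)
R_2 = 30.5 (n_2 = 4)
R_3 = 27 (n_3 = 3)
R_4 = 50 (n_4 = 5)
Step 3: H = 12/(N(N+1)) * sum(R_i^2/n_i) - 3(N+1)
     = 12/(16*17) * (28.5^2/4 + 30.5^2/4 + 27^2/3 + 50^2/5) - 3*17
     = 0.044118 * 1178.62 - 51
     = 0.998162.
Step 4: Ties present; correction factor C = 1 - 24/(16^3 - 16) = 0.994118. Corrected H = 0.998162 / 0.994118 = 1.004068.
Step 5: Under H0, H ~ chi^2(3); p-value = 0.800268.
Step 6: alpha = 0.1. fail to reject H0.

H = 1.0041, df = 3, p = 0.800268, fail to reject H0.


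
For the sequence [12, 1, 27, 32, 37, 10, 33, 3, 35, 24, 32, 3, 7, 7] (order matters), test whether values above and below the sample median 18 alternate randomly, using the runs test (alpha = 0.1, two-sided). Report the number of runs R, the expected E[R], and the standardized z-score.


Step 1: Compute median = 18; label A = above, B = below.
Labels in order: BBAAABABAAABBB  (n_A = 7, n_B = 7)
Step 2: Count runs R = 7.
Step 3: Under H0 (random ordering), E[R] = 2*n_A*n_B/(n_A+n_B) + 1 = 2*7*7/14 + 1 = 8.0000.
        Var[R] = 2*n_A*n_B*(2*n_A*n_B - n_A - n_B) / ((n_A+n_B)^2 * (n_A+n_B-1)) = 8232/2548 = 3.2308.
        SD[R] = 1.7974.
Step 4: Continuity-corrected z = (R + 0.5 - E[R]) / SD[R] = (7 + 0.5 - 8.0000) / 1.7974 = -0.2782.
Step 5: Two-sided p-value via normal approximation = 2*(1 - Phi(|z|)) = 0.780879.
Step 6: alpha = 0.1. fail to reject H0.

R = 7, z = -0.2782, p = 0.780879, fail to reject H0.


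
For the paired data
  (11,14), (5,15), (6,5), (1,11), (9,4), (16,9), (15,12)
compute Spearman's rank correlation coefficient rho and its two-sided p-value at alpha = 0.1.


Step 1: Rank x and y separately (midranks; no ties here).
rank(x): 11->5, 5->2, 6->3, 1->1, 9->4, 16->7, 15->6
rank(y): 14->6, 15->7, 5->2, 11->4, 4->1, 9->3, 12->5
Step 2: d_i = R_x(i) - R_y(i); compute d_i^2.
  (5-6)^2=1, (2-7)^2=25, (3-2)^2=1, (1-4)^2=9, (4-1)^2=9, (7-3)^2=16, (6-5)^2=1
sum(d^2) = 62.
Step 3: rho = 1 - 6*62 / (7*(7^2 - 1)) = 1 - 372/336 = -0.107143.
Step 4: Under H0, t = rho * sqrt((n-2)/(1-rho^2)) = -0.2410 ~ t(5).
Step 5: Two-sided p-value from the t-distribution with 5 df = 0.819151.
Step 6: alpha = 0.1. fail to reject H0.

rho = -0.1071, p = 0.819151, fail to reject H0 at alpha = 0.1.


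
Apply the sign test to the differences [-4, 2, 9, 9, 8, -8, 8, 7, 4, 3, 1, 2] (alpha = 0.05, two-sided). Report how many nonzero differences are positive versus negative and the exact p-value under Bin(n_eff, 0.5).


Step 1: Discard zero differences. Original n = 12; n_eff = number of nonzero differences = 12.
Nonzero differences (with sign): -4, +2, +9, +9, +8, -8, +8, +7, +4, +3, +1, +2
Step 2: Count signs: positive = 10, negative = 2.
Step 3: Under H0: P(positive) = 0.5, so the number of positives S ~ Bin(12, 0.5).
Step 4: Two-sided exact p-value = sum of Bin(12,0.5) probabilities at or below the observed probability = 0.038574.
Step 5: alpha = 0.05. reject H0.

n_eff = 12, pos = 10, neg = 2, p = 0.038574, reject H0.


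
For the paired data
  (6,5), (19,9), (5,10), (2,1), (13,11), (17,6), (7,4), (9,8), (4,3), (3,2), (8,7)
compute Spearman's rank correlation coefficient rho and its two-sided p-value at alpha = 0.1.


Step 1: Rank x and y separately (midranks; no ties here).
rank(x): 6->5, 19->11, 5->4, 2->1, 13->9, 17->10, 7->6, 9->8, 4->3, 3->2, 8->7
rank(y): 5->5, 9->9, 10->10, 1->1, 11->11, 6->6, 4->4, 8->8, 3->3, 2->2, 7->7
Step 2: d_i = R_x(i) - R_y(i); compute d_i^2.
  (5-5)^2=0, (11-9)^2=4, (4-10)^2=36, (1-1)^2=0, (9-11)^2=4, (10-6)^2=16, (6-4)^2=4, (8-8)^2=0, (3-3)^2=0, (2-2)^2=0, (7-7)^2=0
sum(d^2) = 64.
Step 3: rho = 1 - 6*64 / (11*(11^2 - 1)) = 1 - 384/1320 = 0.709091.
Step 4: Under H0, t = rho * sqrt((n-2)/(1-rho^2)) = 3.0169 ~ t(9).
Step 5: Two-sided p-value from the t-distribution with 9 df = 0.014552.
Step 6: alpha = 0.1. reject H0.

rho = 0.7091, p = 0.014552, reject H0 at alpha = 0.1.


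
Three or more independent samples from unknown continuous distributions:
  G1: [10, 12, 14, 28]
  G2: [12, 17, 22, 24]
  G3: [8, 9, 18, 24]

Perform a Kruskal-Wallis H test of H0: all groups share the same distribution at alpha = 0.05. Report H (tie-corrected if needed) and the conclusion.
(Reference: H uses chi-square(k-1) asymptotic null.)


Step 1: Combine all N = 12 observations and assign midranks.
sorted (value, group, rank): (8,G3,1), (9,G3,2), (10,G1,3), (12,G1,4.5), (12,G2,4.5), (14,G1,6), (17,G2,7), (18,G3,8), (22,G2,9), (24,G2,10.5), (24,G3,10.5), (28,G1,12)
Step 2: Sum ranks within each group.
R_1 = 25.5 (n_1 = 4)
R_2 = 31 (n_2 = 4)
R_3 = 21.5 (n_3 = 4)
Step 3: H = 12/(N(N+1)) * sum(R_i^2/n_i) - 3(N+1)
     = 12/(12*13) * (25.5^2/4 + 31^2/4 + 21.5^2/4) - 3*13
     = 0.076923 * 518.375 - 39
     = 0.875000.
Step 4: Ties present; correction factor C = 1 - 12/(12^3 - 12) = 0.993007. Corrected H = 0.875000 / 0.993007 = 0.881162.
Step 5: Under H0, H ~ chi^2(2); p-value = 0.643662.
Step 6: alpha = 0.05. fail to reject H0.

H = 0.8812, df = 2, p = 0.643662, fail to reject H0.


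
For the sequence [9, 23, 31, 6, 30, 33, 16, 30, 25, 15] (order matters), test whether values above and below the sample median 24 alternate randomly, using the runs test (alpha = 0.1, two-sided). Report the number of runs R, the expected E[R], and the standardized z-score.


Step 1: Compute median = 24; label A = above, B = below.
Labels in order: BBABAABAAB  (n_A = 5, n_B = 5)
Step 2: Count runs R = 7.
Step 3: Under H0 (random ordering), E[R] = 2*n_A*n_B/(n_A+n_B) + 1 = 2*5*5/10 + 1 = 6.0000.
        Var[R] = 2*n_A*n_B*(2*n_A*n_B - n_A - n_B) / ((n_A+n_B)^2 * (n_A+n_B-1)) = 2000/900 = 2.2222.
        SD[R] = 1.4907.
Step 4: Continuity-corrected z = (R - 0.5 - E[R]) / SD[R] = (7 - 0.5 - 6.0000) / 1.4907 = 0.3354.
Step 5: Two-sided p-value via normal approximation = 2*(1 - Phi(|z|)) = 0.737316.
Step 6: alpha = 0.1. fail to reject H0.

R = 7, z = 0.3354, p = 0.737316, fail to reject H0.


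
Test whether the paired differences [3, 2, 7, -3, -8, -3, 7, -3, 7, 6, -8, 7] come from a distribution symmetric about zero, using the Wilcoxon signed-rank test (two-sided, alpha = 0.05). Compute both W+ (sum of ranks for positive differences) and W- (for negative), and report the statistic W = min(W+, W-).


Step 1: Drop any zero differences (none here) and take |d_i|.
|d| = [3, 2, 7, 3, 8, 3, 7, 3, 7, 6, 8, 7]
Step 2: Midrank |d_i| (ties get averaged ranks).
ranks: |3|->3.5, |2|->1, |7|->8.5, |3|->3.5, |8|->11.5, |3|->3.5, |7|->8.5, |3|->3.5, |7|->8.5, |6|->6, |8|->11.5, |7|->8.5
Step 3: Attach original signs; sum ranks with positive sign and with negative sign.
W+ = 3.5 + 1 + 8.5 + 8.5 + 8.5 + 6 + 8.5 = 44.5
W- = 3.5 + 11.5 + 3.5 + 3.5 + 11.5 = 33.5
(Check: W+ + W- = 78 should equal n(n+1)/2 = 78.)
Step 4: Test statistic W = min(W+, W-) = 33.5.
Step 5: Ties in |d|, so use the tie-corrected normal approximation.
        E[W] = n(n+1)/4 = 12*13/4 = 39.
        Tie groups: |d|=3 (t=4), |d|=7 (t=4), |d|=8 (t=2); sum(t^3 - t) = 126.
        Var[W] = n(n+1)(2n+1)/24 - sum(t^3-t)/48 = 3900/24 - 126/48 = 159.875.
        z = (W - E[W]) / sqrt(Var[W]) = (33.5 - 39) / 12.6442 = -0.4350.
        Two-sided p = 2*Phi(z) = 0.663575.
Step 6: alpha = 0.05. fail to reject H0.

W+ = 44.5, W- = 33.5, W = min = 33.5, p = 0.663575, fail to reject H0.


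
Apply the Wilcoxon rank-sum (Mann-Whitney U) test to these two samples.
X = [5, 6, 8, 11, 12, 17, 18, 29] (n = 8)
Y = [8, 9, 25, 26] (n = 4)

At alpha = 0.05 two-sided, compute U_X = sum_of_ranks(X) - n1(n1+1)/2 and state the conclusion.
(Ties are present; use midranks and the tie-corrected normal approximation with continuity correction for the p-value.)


Step 1: Combine and sort all 12 observations; assign midranks.
sorted (value, group): (5,X), (6,X), (8,X), (8,Y), (9,Y), (11,X), (12,X), (17,X), (18,X), (25,Y), (26,Y), (29,X)
ranks: 5->1, 6->2, 8->3.5, 8->3.5, 9->5, 11->6, 12->7, 17->8, 18->9, 25->10, 26->11, 29->12
Step 2: Rank sum for X: R1 = 1 + 2 + 3.5 + 6 + 7 + 8 + 9 + 12 = 48.5.
Step 3: U_X = R1 - n1(n1+1)/2 = 48.5 - 8*9/2 = 48.5 - 36 = 12.5.
       U_Y = n1*n2 - U_X = 32 - 12.5 = 19.5.
Step 4: Ties are present, so use the tie-corrected normal approximation (with continuity correction) for the p-value.
Step 5: p-value = 0.609759; compare to alpha = 0.05. fail to reject H0.

U_X = 12.5, p = 0.609759, fail to reject H0 at alpha = 0.05.


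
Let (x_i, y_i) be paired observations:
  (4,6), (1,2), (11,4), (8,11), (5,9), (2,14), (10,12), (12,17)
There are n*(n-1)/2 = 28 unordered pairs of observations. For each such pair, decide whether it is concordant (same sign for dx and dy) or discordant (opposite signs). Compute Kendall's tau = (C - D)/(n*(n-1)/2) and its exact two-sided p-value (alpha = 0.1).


Step 1: Enumerate the 28 unordered pairs (i,j) with i<j and classify each by sign(x_j-x_i) * sign(y_j-y_i).
  (1,2):dx=-3,dy=-4->C; (1,3):dx=+7,dy=-2->D; (1,4):dx=+4,dy=+5->C; (1,5):dx=+1,dy=+3->C
  (1,6):dx=-2,dy=+8->D; (1,7):dx=+6,dy=+6->C; (1,8):dx=+8,dy=+11->C; (2,3):dx=+10,dy=+2->C
  (2,4):dx=+7,dy=+9->C; (2,5):dx=+4,dy=+7->C; (2,6):dx=+1,dy=+12->C; (2,7):dx=+9,dy=+10->C
  (2,8):dx=+11,dy=+15->C; (3,4):dx=-3,dy=+7->D; (3,5):dx=-6,dy=+5->D; (3,6):dx=-9,dy=+10->D
  (3,7):dx=-1,dy=+8->D; (3,8):dx=+1,dy=+13->C; (4,5):dx=-3,dy=-2->C; (4,6):dx=-6,dy=+3->D
  (4,7):dx=+2,dy=+1->C; (4,8):dx=+4,dy=+6->C; (5,6):dx=-3,dy=+5->D; (5,7):dx=+5,dy=+3->C
  (5,8):dx=+7,dy=+8->C; (6,7):dx=+8,dy=-2->D; (6,8):dx=+10,dy=+3->C; (7,8):dx=+2,dy=+5->C
Step 2: C = 19, D = 9, total pairs = 28.
Step 3: tau = (C - D)/(n(n-1)/2) = (19 - 9)/28 = 0.357143.
Step 4: Exact two-sided p-value (enumerate n! = 40320 permutations of y under H0): p = 0.275099.
Step 5: alpha = 0.1. fail to reject H0.

tau_b = 0.3571 (C=19, D=9), p = 0.275099, fail to reject H0.


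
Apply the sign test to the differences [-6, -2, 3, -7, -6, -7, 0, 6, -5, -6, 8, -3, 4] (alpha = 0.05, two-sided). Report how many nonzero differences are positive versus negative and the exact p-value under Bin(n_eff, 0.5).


Step 1: Discard zero differences. Original n = 13; n_eff = number of nonzero differences = 12.
Nonzero differences (with sign): -6, -2, +3, -7, -6, -7, +6, -5, -6, +8, -3, +4
Step 2: Count signs: positive = 4, negative = 8.
Step 3: Under H0: P(positive) = 0.5, so the number of positives S ~ Bin(12, 0.5).
Step 4: Two-sided exact p-value = sum of Bin(12,0.5) probabilities at or below the observed probability = 0.387695.
Step 5: alpha = 0.05. fail to reject H0.

n_eff = 12, pos = 4, neg = 8, p = 0.387695, fail to reject H0.


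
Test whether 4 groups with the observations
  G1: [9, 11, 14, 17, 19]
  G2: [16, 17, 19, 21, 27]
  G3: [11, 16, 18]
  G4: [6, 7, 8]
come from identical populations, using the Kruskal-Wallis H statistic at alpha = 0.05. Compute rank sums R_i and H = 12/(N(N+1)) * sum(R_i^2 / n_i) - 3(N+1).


Step 1: Combine all N = 16 observations and assign midranks.
sorted (value, group, rank): (6,G4,1), (7,G4,2), (8,G4,3), (9,G1,4), (11,G1,5.5), (11,G3,5.5), (14,G1,7), (16,G2,8.5), (16,G3,8.5), (17,G1,10.5), (17,G2,10.5), (18,G3,12), (19,G1,13.5), (19,G2,13.5), (21,G2,15), (27,G2,16)
Step 2: Sum ranks within each group.
R_1 = 40.5 (n_1 = 5)
R_2 = 63.5 (n_2 = 5)
R_3 = 26 (n_3 = 3)
R_4 = 6 (n_4 = 3)
Step 3: H = 12/(N(N+1)) * sum(R_i^2/n_i) - 3(N+1)
     = 12/(16*17) * (40.5^2/5 + 63.5^2/5 + 26^2/3 + 6^2/3) - 3*17
     = 0.044118 * 1371.83 - 51
     = 9.522059.
Step 4: Ties present; correction factor C = 1 - 24/(16^3 - 16) = 0.994118. Corrected H = 9.522059 / 0.994118 = 9.578402.
Step 5: Under H0, H ~ chi^2(3); p-value = 0.022512.
Step 6: alpha = 0.05. reject H0.

H = 9.5784, df = 3, p = 0.022512, reject H0.


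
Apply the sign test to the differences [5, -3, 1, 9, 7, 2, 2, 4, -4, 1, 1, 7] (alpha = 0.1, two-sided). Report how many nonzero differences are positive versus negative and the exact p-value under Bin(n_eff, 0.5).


Step 1: Discard zero differences. Original n = 12; n_eff = number of nonzero differences = 12.
Nonzero differences (with sign): +5, -3, +1, +9, +7, +2, +2, +4, -4, +1, +1, +7
Step 2: Count signs: positive = 10, negative = 2.
Step 3: Under H0: P(positive) = 0.5, so the number of positives S ~ Bin(12, 0.5).
Step 4: Two-sided exact p-value = sum of Bin(12,0.5) probabilities at or below the observed probability = 0.038574.
Step 5: alpha = 0.1. reject H0.

n_eff = 12, pos = 10, neg = 2, p = 0.038574, reject H0.


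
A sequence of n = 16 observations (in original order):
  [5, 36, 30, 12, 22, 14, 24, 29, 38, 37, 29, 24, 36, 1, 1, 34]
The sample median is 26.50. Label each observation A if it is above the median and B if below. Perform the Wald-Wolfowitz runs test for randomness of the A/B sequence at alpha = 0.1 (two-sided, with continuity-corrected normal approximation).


Step 1: Compute median = 26.50; label A = above, B = below.
Labels in order: BAABBBBAAAABABBA  (n_A = 8, n_B = 8)
Step 2: Count runs R = 8.
Step 3: Under H0 (random ordering), E[R] = 2*n_A*n_B/(n_A+n_B) + 1 = 2*8*8/16 + 1 = 9.0000.
        Var[R] = 2*n_A*n_B*(2*n_A*n_B - n_A - n_B) / ((n_A+n_B)^2 * (n_A+n_B-1)) = 14336/3840 = 3.7333.
        SD[R] = 1.9322.
Step 4: Continuity-corrected z = (R + 0.5 - E[R]) / SD[R] = (8 + 0.5 - 9.0000) / 1.9322 = -0.2588.
Step 5: Two-sided p-value via normal approximation = 2*(1 - Phi(|z|)) = 0.795809.
Step 6: alpha = 0.1. fail to reject H0.

R = 8, z = -0.2588, p = 0.795809, fail to reject H0.


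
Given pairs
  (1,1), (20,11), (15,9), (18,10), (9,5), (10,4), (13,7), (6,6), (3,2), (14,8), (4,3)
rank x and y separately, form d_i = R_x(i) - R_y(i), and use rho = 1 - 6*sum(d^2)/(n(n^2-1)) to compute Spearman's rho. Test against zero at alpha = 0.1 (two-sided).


Step 1: Rank x and y separately (midranks; no ties here).
rank(x): 1->1, 20->11, 15->9, 18->10, 9->5, 10->6, 13->7, 6->4, 3->2, 14->8, 4->3
rank(y): 1->1, 11->11, 9->9, 10->10, 5->5, 4->4, 7->7, 6->6, 2->2, 8->8, 3->3
Step 2: d_i = R_x(i) - R_y(i); compute d_i^2.
  (1-1)^2=0, (11-11)^2=0, (9-9)^2=0, (10-10)^2=0, (5-5)^2=0, (6-4)^2=4, (7-7)^2=0, (4-6)^2=4, (2-2)^2=0, (8-8)^2=0, (3-3)^2=0
sum(d^2) = 8.
Step 3: rho = 1 - 6*8 / (11*(11^2 - 1)) = 1 - 48/1320 = 0.963636.
Step 4: Under H0, t = rho * sqrt((n-2)/(1-rho^2)) = 10.8186 ~ t(9).
Step 5: Two-sided p-value from the t-distribution with 9 df = 0.000002.
Step 6: alpha = 0.1. reject H0.

rho = 0.9636, p = 0.000002, reject H0 at alpha = 0.1.


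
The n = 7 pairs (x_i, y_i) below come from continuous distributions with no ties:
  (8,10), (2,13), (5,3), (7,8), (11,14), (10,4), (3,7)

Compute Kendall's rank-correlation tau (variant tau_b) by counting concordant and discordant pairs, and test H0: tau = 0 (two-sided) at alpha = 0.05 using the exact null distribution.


Step 1: Enumerate the 21 unordered pairs (i,j) with i<j and classify each by sign(x_j-x_i) * sign(y_j-y_i).
  (1,2):dx=-6,dy=+3->D; (1,3):dx=-3,dy=-7->C; (1,4):dx=-1,dy=-2->C; (1,5):dx=+3,dy=+4->C
  (1,6):dx=+2,dy=-6->D; (1,7):dx=-5,dy=-3->C; (2,3):dx=+3,dy=-10->D; (2,4):dx=+5,dy=-5->D
  (2,5):dx=+9,dy=+1->C; (2,6):dx=+8,dy=-9->D; (2,7):dx=+1,dy=-6->D; (3,4):dx=+2,dy=+5->C
  (3,5):dx=+6,dy=+11->C; (3,6):dx=+5,dy=+1->C; (3,7):dx=-2,dy=+4->D; (4,5):dx=+4,dy=+6->C
  (4,6):dx=+3,dy=-4->D; (4,7):dx=-4,dy=-1->C; (5,6):dx=-1,dy=-10->C; (5,7):dx=-8,dy=-7->C
  (6,7):dx=-7,dy=+3->D
Step 2: C = 12, D = 9, total pairs = 21.
Step 3: tau = (C - D)/(n(n-1)/2) = (12 - 9)/21 = 0.142857.
Step 4: Exact two-sided p-value (enumerate n! = 5040 permutations of y under H0): p = 0.772619.
Step 5: alpha = 0.05. fail to reject H0.

tau_b = 0.1429 (C=12, D=9), p = 0.772619, fail to reject H0.


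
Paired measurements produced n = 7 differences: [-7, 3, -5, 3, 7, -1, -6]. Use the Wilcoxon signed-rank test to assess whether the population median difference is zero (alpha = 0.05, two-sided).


Step 1: Drop any zero differences (none here) and take |d_i|.
|d| = [7, 3, 5, 3, 7, 1, 6]
Step 2: Midrank |d_i| (ties get averaged ranks).
ranks: |7|->6.5, |3|->2.5, |5|->4, |3|->2.5, |7|->6.5, |1|->1, |6|->5
Step 3: Attach original signs; sum ranks with positive sign and with negative sign.
W+ = 2.5 + 2.5 + 6.5 = 11.5
W- = 6.5 + 4 + 1 + 5 = 16.5
(Check: W+ + W- = 28 should equal n(n+1)/2 = 28.)
Step 4: Test statistic W = min(W+, W-) = 11.5.
Step 5: Ties in |d|, so use the tie-corrected normal approximation.
        E[W] = n(n+1)/4 = 7*8/4 = 14.
        Tie groups: |d|=3 (t=2), |d|=7 (t=2); sum(t^3 - t) = 12.
        Var[W] = n(n+1)(2n+1)/24 - sum(t^3-t)/48 = 840/24 - 12/48 = 34.75.
        z = (W - E[W]) / sqrt(Var[W]) = (11.5 - 14) / 5.8949 = -0.4241.
        Two-sided p = 2*Phi(z) = 0.671497.
Step 6: alpha = 0.05. fail to reject H0.

W+ = 11.5, W- = 16.5, W = min = 11.5, p = 0.671497, fail to reject H0.
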